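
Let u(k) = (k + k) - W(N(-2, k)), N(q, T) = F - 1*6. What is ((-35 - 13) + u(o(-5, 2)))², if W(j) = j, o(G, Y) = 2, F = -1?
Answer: 1369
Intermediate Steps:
N(q, T) = -7 (N(q, T) = -1 - 1*6 = -1 - 6 = -7)
u(k) = 7 + 2*k (u(k) = (k + k) - 1*(-7) = 2*k + 7 = 7 + 2*k)
((-35 - 13) + u(o(-5, 2)))² = ((-35 - 13) + (7 + 2*2))² = (-48 + (7 + 4))² = (-48 + 11)² = (-37)² = 1369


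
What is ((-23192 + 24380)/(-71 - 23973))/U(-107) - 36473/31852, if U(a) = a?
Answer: -23449134677/20486473804 ≈ -1.1446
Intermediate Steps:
((-23192 + 24380)/(-71 - 23973))/U(-107) - 36473/31852 = ((-23192 + 24380)/(-71 - 23973))/(-107) - 36473/31852 = (1188/(-24044))*(-1/107) - 36473*1/31852 = (1188*(-1/24044))*(-1/107) - 36473/31852 = -297/6011*(-1/107) - 36473/31852 = 297/643177 - 36473/31852 = -23449134677/20486473804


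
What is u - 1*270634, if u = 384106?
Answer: 113472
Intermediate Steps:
u - 1*270634 = 384106 - 1*270634 = 384106 - 270634 = 113472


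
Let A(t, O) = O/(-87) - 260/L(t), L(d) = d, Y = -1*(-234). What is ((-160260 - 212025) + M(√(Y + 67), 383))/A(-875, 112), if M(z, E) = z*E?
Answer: 5668039125/15076 - 5831175*√301/15076 ≈ 3.6925e+5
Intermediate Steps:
Y = 234
A(t, O) = -260/t - O/87 (A(t, O) = O/(-87) - 260/t = O*(-1/87) - 260/t = -O/87 - 260/t = -260/t - O/87)
M(z, E) = E*z
((-160260 - 212025) + M(√(Y + 67), 383))/A(-875, 112) = ((-160260 - 212025) + 383*√(234 + 67))/(-260/(-875) - 1/87*112) = (-372285 + 383*√301)/(-260*(-1/875) - 112/87) = (-372285 + 383*√301)/(52/175 - 112/87) = (-372285 + 383*√301)/(-15076/15225) = (-372285 + 383*√301)*(-15225/15076) = 5668039125/15076 - 5831175*√301/15076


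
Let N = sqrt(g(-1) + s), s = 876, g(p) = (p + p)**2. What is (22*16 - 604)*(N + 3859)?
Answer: -972468 - 1008*sqrt(55) ≈ -9.7994e+5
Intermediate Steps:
g(p) = 4*p**2 (g(p) = (2*p)**2 = 4*p**2)
N = 4*sqrt(55) (N = sqrt(4*(-1)**2 + 876) = sqrt(4*1 + 876) = sqrt(4 + 876) = sqrt(880) = 4*sqrt(55) ≈ 29.665)
(22*16 - 604)*(N + 3859) = (22*16 - 604)*(4*sqrt(55) + 3859) = (352 - 604)*(3859 + 4*sqrt(55)) = -252*(3859 + 4*sqrt(55)) = -972468 - 1008*sqrt(55)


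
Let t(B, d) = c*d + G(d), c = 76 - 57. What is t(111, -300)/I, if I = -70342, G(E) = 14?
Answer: 2843/35171 ≈ 0.080834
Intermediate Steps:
c = 19
t(B, d) = 14 + 19*d (t(B, d) = 19*d + 14 = 14 + 19*d)
t(111, -300)/I = (14 + 19*(-300))/(-70342) = (14 - 5700)*(-1/70342) = -5686*(-1/70342) = 2843/35171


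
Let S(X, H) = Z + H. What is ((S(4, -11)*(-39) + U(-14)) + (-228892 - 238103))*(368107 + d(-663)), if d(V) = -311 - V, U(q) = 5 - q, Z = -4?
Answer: -171845961469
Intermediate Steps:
S(X, H) = -4 + H
((S(4, -11)*(-39) + U(-14)) + (-228892 - 238103))*(368107 + d(-663)) = (((-4 - 11)*(-39) + (5 - 1*(-14))) + (-228892 - 238103))*(368107 + (-311 - 1*(-663))) = ((-15*(-39) + (5 + 14)) - 466995)*(368107 + (-311 + 663)) = ((585 + 19) - 466995)*(368107 + 352) = (604 - 466995)*368459 = -466391*368459 = -171845961469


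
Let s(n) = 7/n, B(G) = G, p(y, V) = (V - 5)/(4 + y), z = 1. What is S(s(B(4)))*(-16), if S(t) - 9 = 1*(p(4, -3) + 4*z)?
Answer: -192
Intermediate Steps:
p(y, V) = (-5 + V)/(4 + y)
S(t) = 12 (S(t) = 9 + 1*((-5 - 3)/(4 + 4) + 4*1) = 9 + 1*(-8/8 + 4) = 9 + 1*((1/8)*(-8) + 4) = 9 + 1*(-1 + 4) = 9 + 1*3 = 9 + 3 = 12)
S(s(B(4)))*(-16) = 12*(-16) = -192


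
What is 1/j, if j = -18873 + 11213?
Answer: -1/7660 ≈ -0.00013055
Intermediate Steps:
j = -7660
1/j = 1/(-7660) = -1/7660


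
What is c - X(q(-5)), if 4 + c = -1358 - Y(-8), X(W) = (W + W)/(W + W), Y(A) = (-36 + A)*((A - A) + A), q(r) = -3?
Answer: -1715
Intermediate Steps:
Y(A) = A*(-36 + A) (Y(A) = (-36 + A)*(0 + A) = (-36 + A)*A = A*(-36 + A))
X(W) = 1 (X(W) = (2*W)/((2*W)) = (2*W)*(1/(2*W)) = 1)
c = -1714 (c = -4 + (-1358 - (-8)*(-36 - 8)) = -4 + (-1358 - (-8)*(-44)) = -4 + (-1358 - 1*352) = -4 + (-1358 - 352) = -4 - 1710 = -1714)
c - X(q(-5)) = -1714 - 1*1 = -1714 - 1 = -1715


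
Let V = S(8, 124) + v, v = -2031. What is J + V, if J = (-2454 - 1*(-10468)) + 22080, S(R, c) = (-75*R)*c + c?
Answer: -46213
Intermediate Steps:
S(R, c) = c - 75*R*c (S(R, c) = -75*R*c + c = c - 75*R*c)
V = -76307 (V = 124*(1 - 75*8) - 2031 = 124*(1 - 600) - 2031 = 124*(-599) - 2031 = -74276 - 2031 = -76307)
J = 30094 (J = (-2454 + 10468) + 22080 = 8014 + 22080 = 30094)
J + V = 30094 - 76307 = -46213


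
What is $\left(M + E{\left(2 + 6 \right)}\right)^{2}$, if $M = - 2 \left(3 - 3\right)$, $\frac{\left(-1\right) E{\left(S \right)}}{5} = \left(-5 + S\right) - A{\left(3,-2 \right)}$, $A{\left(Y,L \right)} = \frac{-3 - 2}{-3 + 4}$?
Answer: $1600$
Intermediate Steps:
$A{\left(Y,L \right)} = -5$ ($A{\left(Y,L \right)} = - \frac{5}{1} = \left(-5\right) 1 = -5$)
$E{\left(S \right)} = - 5 S$ ($E{\left(S \right)} = - 5 \left(\left(-5 + S\right) - -5\right) = - 5 \left(\left(-5 + S\right) + 5\right) = - 5 S$)
$M = 0$ ($M = \left(-2\right) 0 = 0$)
$\left(M + E{\left(2 + 6 \right)}\right)^{2} = \left(0 - 5 \left(2 + 6\right)\right)^{2} = \left(0 - 40\right)^{2} = \left(-40\right)^{2} = 1600$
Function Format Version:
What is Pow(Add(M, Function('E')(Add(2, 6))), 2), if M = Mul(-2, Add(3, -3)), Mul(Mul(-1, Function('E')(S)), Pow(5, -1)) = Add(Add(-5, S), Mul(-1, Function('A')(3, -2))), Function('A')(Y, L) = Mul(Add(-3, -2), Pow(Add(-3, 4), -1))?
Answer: 1600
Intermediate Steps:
Function('A')(Y, L) = -5 (Function('A')(Y, L) = Mul(-5, Pow(1, -1)) = Mul(-5, 1) = -5)
Function('E')(S) = Mul(-5, S) (Function('E')(S) = Mul(-5, Add(Add(-5, S), Mul(-1, -5))) = Mul(-5, Add(Add(-5, S), 5)) = Mul(-5, S))
M = 0 (M = Mul(-2, 0) = 0)
Pow(Add(M, Function('E')(Add(2, 6))), 2) = Pow(Add(0, Mul(-5, Add(2, 6))), 2) = Pow(Add(0, Mul(-5, 8)), 2) = Pow(Add(0, -40), 2) = Pow(-40, 2) = 1600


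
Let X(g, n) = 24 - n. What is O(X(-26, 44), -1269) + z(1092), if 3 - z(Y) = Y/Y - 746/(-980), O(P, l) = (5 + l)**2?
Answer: 782871647/490 ≈ 1.5977e+6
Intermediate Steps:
z(Y) = 607/490 (z(Y) = 3 - (Y/Y - 746/(-980)) = 3 - (1 - 746*(-1/980)) = 3 - (1 + 373/490) = 3 - 1*863/490 = 3 - 863/490 = 607/490)
O(X(-26, 44), -1269) + z(1092) = (5 - 1269)**2 + 607/490 = (-1264)**2 + 607/490 = 1597696 + 607/490 = 782871647/490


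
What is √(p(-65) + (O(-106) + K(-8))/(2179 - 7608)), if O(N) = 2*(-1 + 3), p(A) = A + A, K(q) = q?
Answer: I*√3831603614/5429 ≈ 11.402*I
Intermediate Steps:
p(A) = 2*A
O(N) = 4 (O(N) = 2*2 = 4)
√(p(-65) + (O(-106) + K(-8))/(2179 - 7608)) = √(2*(-65) + (4 - 8)/(2179 - 7608)) = √(-130 - 4/(-5429)) = √(-130 - 4*(-1/5429)) = √(-130 + 4/5429) = √(-705766/5429) = I*√3831603614/5429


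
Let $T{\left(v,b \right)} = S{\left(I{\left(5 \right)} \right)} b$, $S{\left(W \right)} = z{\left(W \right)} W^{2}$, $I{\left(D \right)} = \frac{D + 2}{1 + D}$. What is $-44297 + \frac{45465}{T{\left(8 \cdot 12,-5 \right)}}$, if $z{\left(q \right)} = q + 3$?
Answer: $- \frac{8032559}{175} \approx -45900.0$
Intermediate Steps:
$z{\left(q \right)} = 3 + q$
$I{\left(D \right)} = \frac{2 + D}{1 + D}$
$S{\left(W \right)} = W^{2} \left(3 + W\right)$ ($S{\left(W \right)} = \left(3 + W\right) W^{2} = W^{2} \left(3 + W\right)$)
$T{\left(v,b \right)} = \frac{1225 b}{216}$ ($T{\left(v,b \right)} = \left(\frac{2 + 5}{1 + 5}\right)^{2} \left(3 + \frac{2 + 5}{1 + 5}\right) b = \left(\frac{1}{6} \cdot 7\right)^{2} \left(3 + \frac{1}{6} \cdot 7\right) b = \left(\frac{7}{6}\right)^{2} \left(3 + \frac{7}{6}\right) b = \frac{49}{36} \cdot \frac{25}{6} b = \frac{1225 b}{216}$)
$-44297 + \frac{45465}{T{\left(8 \cdot 12,-5 \right)}} = -44297 + \frac{45465}{\frac{1225}{216} \left(-5\right)} = -44297 + \frac{45465}{- \frac{6125}{216}} = -44297 + 45465 \left(- \frac{216}{6125}\right) = -44297 - \frac{280584}{175} = - \frac{8032559}{175}$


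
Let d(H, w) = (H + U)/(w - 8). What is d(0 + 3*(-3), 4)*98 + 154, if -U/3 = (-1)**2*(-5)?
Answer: 7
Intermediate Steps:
U = 15 (U = -3*(-1)**2*(-5) = -3*(-5) = 15)
d(H, w) = (15 + H)/(-8 + w) (d(H, w) = (H + 15)/(w - 8) = (15 + H)/(-8 + w))
d(0 + 3*(-3), 4)*98 + 154 = ((15 + (0 + 3*(-3)))/(-8 + 4))*98 + 154 = ((15 + (0 - 9))/(-4))*98 + 154 = -(15 - 9)/4*98 + 154 = -1/4*6*98 + 154 = -3/2*98 + 154 = -147 + 154 = 7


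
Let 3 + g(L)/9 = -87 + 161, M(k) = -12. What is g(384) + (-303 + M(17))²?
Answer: 99864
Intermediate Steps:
g(L) = 639 (g(L) = -27 + 9*(-87 + 161) = -27 + 9*74 = -27 + 666 = 639)
g(384) + (-303 + M(17))² = 639 + (-303 - 12)² = 639 + (-315)² = 639 + 99225 = 99864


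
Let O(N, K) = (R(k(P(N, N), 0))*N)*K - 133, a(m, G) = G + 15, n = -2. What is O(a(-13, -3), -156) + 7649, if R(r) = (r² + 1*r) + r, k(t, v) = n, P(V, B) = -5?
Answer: 7516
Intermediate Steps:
k(t, v) = -2
a(m, G) = 15 + G
R(r) = r² + 2*r (R(r) = (r² + r) + r = (r + r²) + r = r² + 2*r)
O(N, K) = -133 (O(N, K) = ((-2*(2 - 2))*N)*K - 133 = ((-2*0)*N)*K - 133 = (0*N)*K - 133 = 0*K - 133 = 0 - 133 = -133)
O(a(-13, -3), -156) + 7649 = -133 + 7649 = 7516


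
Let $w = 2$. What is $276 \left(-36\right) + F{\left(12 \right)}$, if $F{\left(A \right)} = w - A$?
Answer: $-9946$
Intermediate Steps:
$F{\left(A \right)} = 2 - A$
$276 \left(-36\right) + F{\left(12 \right)} = 276 \left(-36\right) + \left(2 - 12\right) = -9936 + \left(2 - 12\right) = -9936 - 10 = -9946$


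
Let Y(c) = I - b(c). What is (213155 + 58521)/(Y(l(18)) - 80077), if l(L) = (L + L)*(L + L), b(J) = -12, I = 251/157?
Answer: -21326566/6284977 ≈ -3.3933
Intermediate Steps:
I = 251/157 (I = 251*(1/157) = 251/157 ≈ 1.5987)
l(L) = 4*L² (l(L) = (2*L)*(2*L) = 4*L²)
Y(c) = 2135/157 (Y(c) = 251/157 - 1*(-12) = 251/157 + 12 = 2135/157)
(213155 + 58521)/(Y(l(18)) - 80077) = (213155 + 58521)/(2135/157 - 80077) = 271676/(-12569954/157) = 271676*(-157/12569954) = -21326566/6284977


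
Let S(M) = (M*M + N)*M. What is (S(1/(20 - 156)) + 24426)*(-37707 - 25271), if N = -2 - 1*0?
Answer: -1934764937062783/1257728 ≈ -1.5383e+9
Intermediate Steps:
N = -2 (N = -2 + 0 = -2)
S(M) = M*(-2 + M²) (S(M) = (M*M - 2)*M = (M² - 2)*M = (-2 + M²)*M = M*(-2 + M²))
(S(1/(20 - 156)) + 24426)*(-37707 - 25271) = ((-2 + (1/(20 - 156))²)/(20 - 156) + 24426)*(-37707 - 25271) = ((-2 + (1/(-136))²)/(-136) + 24426)*(-62978) = (-(-2 + (-1/136)²)/136 + 24426)*(-62978) = (-(-2 + 1/18496)/136 + 24426)*(-62978) = (-1/136*(-36991/18496) + 24426)*(-62978) = (36991/2515456 + 24426)*(-62978) = (61442565247/2515456)*(-62978) = -1934764937062783/1257728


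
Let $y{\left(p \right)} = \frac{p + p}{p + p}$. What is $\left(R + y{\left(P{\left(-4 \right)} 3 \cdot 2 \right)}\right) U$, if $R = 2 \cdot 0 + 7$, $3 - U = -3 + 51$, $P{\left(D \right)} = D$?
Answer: $-360$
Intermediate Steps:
$y{\left(p \right)} = 1$ ($y{\left(p \right)} = \frac{2 p}{2 p} = 2 p \frac{1}{2 p} = 1$)
$U = -45$ ($U = 3 - \left(-3 + 51\right) = 3 - 48 = -45$)
$R = 7$ ($R = 0 + 7 = 7$)
$\left(R + y{\left(P{\left(-4 \right)} 3 \cdot 2 \right)}\right) U = \left(7 + 1\right) \left(-45\right) = 8 \left(-45\right) = -360$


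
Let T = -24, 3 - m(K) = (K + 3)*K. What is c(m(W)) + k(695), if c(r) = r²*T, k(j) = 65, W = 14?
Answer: -1325335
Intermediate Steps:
m(K) = 3 - K*(3 + K) (m(K) = 3 - (K + 3)*K = 3 - (3 + K)*K = 3 - K*(3 + K))
c(r) = -24*r² (c(r) = r²*(-24) = -24*r²)
c(m(W)) + k(695) = -24*(3 - 1*14² - 3*14)² + 65 = -24*(3 - 1*196 - 42)² + 65 = -24*(3 - 196 - 42)² + 65 = -24*(-235)² + 65 = -24*55225 + 65 = -1325400 + 65 = -1325335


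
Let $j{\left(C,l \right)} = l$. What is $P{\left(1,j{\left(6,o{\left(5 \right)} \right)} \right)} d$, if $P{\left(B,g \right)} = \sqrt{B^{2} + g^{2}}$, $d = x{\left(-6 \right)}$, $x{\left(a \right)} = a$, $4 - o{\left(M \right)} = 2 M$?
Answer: $- 6 \sqrt{37} \approx -36.497$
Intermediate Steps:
$o{\left(M \right)} = 4 - 2 M$
$d = -6$
$P{\left(1,j{\left(6,o{\left(5 \right)} \right)} \right)} d = \sqrt{1^{2} + \left(4 - 10\right)^{2}} \left(-6\right) = \sqrt{1 + \left(4 - 10\right)^{2}} \left(-6\right) = \sqrt{1 + \left(-6\right)^{2}} \left(-6\right) = \sqrt{1 + 36} \left(-6\right) = \sqrt{37} \left(-6\right) = - 6 \sqrt{37}$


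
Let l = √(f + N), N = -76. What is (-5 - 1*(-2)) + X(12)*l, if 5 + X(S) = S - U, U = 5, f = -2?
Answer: -3 + 2*I*√78 ≈ -3.0 + 17.664*I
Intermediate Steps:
X(S) = -10 + S (X(S) = -5 + (S - 1*5) = -5 + (S - 5) = -5 + (-5 + S) = -10 + S)
l = I*√78 (l = √(-2 - 76) = √(-78) = I*√78 ≈ 8.8318*I)
(-5 - 1*(-2)) + X(12)*l = (-5 - 1*(-2)) + (-10 + 12)*(I*√78) = (-5 + 2) + 2*(I*√78) = -3 + 2*I*√78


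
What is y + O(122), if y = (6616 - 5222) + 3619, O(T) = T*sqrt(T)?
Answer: 5013 + 122*sqrt(122) ≈ 6360.5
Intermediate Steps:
O(T) = T**(3/2)
y = 5013 (y = 1394 + 3619 = 5013)
y + O(122) = 5013 + 122**(3/2) = 5013 + 122*sqrt(122)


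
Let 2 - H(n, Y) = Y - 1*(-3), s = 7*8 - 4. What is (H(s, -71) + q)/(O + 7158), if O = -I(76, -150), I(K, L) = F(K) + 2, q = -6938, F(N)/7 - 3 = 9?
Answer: -101/104 ≈ -0.97115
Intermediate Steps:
F(N) = 84 (F(N) = 21 + 7*9 = 21 + 63 = 84)
s = 52 (s = 56 - 4 = 52)
H(n, Y) = -1 - Y (H(n, Y) = 2 - (Y - 1*(-3)) = 2 - (Y + 3) = 2 - (3 + Y) = 2 + (-3 - Y) = -1 - Y)
I(K, L) = 86 (I(K, L) = 84 + 2 = 86)
O = -86 (O = -1*86 = -86)
(H(s, -71) + q)/(O + 7158) = ((-1 - 1*(-71)) - 6938)/(-86 + 7158) = ((-1 + 71) - 6938)/7072 = (70 - 6938)*(1/7072) = -6868*1/7072 = -101/104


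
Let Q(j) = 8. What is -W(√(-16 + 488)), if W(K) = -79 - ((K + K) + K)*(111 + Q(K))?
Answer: 79 + 714*√118 ≈ 7835.0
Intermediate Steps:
W(K) = -79 - 357*K (W(K) = -79 - ((K + K) + K)*(111 + 8) = -79 - (2*K + K)*119 = -79 - 3*K*119 = -79 - 357*K)
-W(√(-16 + 488)) = -(-79 - 357*√(-16 + 488)) = -(-79 - 714*√118) = 79 + 714*√118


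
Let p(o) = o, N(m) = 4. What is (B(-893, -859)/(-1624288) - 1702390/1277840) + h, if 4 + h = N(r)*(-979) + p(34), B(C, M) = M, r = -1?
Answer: -100855858067261/25944752224 ≈ -3887.3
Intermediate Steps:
h = -3886 (h = -4 + (4*(-979) + 34) = -4 + (-3916 + 34) = -4 - 3882 = -3886)
(B(-893, -859)/(-1624288) - 1702390/1277840) + h = (-859/(-1624288) - 1702390/1277840) - 3886 = (-859*(-1/1624288) - 1702390*1/1277840) - 3886 = (859/1624288 - 170239/127784) - 3886 = -34550924797/25944752224 - 3886 = -100855858067261/25944752224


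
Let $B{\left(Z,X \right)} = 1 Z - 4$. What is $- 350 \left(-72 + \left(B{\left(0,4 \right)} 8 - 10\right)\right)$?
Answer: $39900$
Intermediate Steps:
$B{\left(Z,X \right)} = -4 + Z$ ($B{\left(Z,X \right)} = Z - 4 = -4 + Z$)
$- 350 \left(-72 + \left(B{\left(0,4 \right)} 8 - 10\right)\right) = - 350 \left(-72 + \left(\left(-4 + 0\right) 8 - 10\right)\right) = - 350 \left(-72 - 42\right) = \left(-350\right) \left(-114\right) = 39900$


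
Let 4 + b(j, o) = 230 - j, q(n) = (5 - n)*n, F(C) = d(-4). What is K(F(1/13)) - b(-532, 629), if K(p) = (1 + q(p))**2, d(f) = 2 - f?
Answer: -733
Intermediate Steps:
F(C) = 6 (F(C) = 2 - 1*(-4) = 2 + 4 = 6)
q(n) = n*(5 - n)
b(j, o) = 226 - j (b(j, o) = -4 + (230 - j) = 226 - j)
K(p) = (1 + p*(5 - p))**2
K(F(1/13)) - b(-532, 629) = (-1 + 6*(-5 + 6))**2 - (226 - 1*(-532)) = (-1 + 6*1)**2 - (226 + 532) = (-1 + 6)**2 - 1*758 = 5**2 - 758 = 25 - 758 = -733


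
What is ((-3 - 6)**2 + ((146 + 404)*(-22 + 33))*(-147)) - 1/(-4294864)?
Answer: -3819289414415/4294864 ≈ -8.8927e+5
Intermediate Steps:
((-3 - 6)**2 + ((146 + 404)*(-22 + 33))*(-147)) - 1/(-4294864) = ((-9)**2 + (550*11)*(-147)) - 1*(-1/4294864) = (81 + 6050*(-147)) + 1/4294864 = (81 - 889350) + 1/4294864 = -889269 + 1/4294864 = -3819289414415/4294864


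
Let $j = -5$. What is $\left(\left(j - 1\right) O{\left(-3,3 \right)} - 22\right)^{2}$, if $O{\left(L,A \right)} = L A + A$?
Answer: $196$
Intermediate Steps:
$O{\left(L,A \right)} = A + A L$ ($O{\left(L,A \right)} = A L + A = A + A L$)
$\left(\left(j - 1\right) O{\left(-3,3 \right)} - 22\right)^{2} = \left(\left(-5 - 1\right) 3 \left(1 - 3\right) - 22\right)^{2} = \left(- 6 \cdot 3 \left(-2\right) - 22\right)^{2} = \left(\left(-6\right) \left(-6\right) - 22\right)^{2} = \left(36 - 22\right)^{2} = 14^{2} = 196$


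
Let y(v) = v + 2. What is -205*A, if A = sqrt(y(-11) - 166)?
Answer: -1025*I*sqrt(7) ≈ -2711.9*I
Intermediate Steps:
y(v) = 2 + v
A = 5*I*sqrt(7) (A = sqrt((2 - 11) - 166) = sqrt(-9 - 166) = sqrt(-175) = 5*I*sqrt(7) ≈ 13.229*I)
-205*A = -1025*I*sqrt(7)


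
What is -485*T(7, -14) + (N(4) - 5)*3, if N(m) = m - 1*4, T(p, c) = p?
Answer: -3410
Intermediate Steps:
N(m) = -4 + m (N(m) = m - 4 = -4 + m)
-485*T(7, -14) + (N(4) - 5)*3 = -485*7 + ((-4 + 4) - 5)*3 = -3395 + (0 - 5)*3 = -3395 - 5*3 = -3395 - 15 = -3410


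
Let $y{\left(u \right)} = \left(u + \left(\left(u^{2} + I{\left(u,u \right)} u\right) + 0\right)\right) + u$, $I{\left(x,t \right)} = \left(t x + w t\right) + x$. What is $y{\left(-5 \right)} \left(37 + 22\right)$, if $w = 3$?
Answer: $-590$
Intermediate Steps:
$I{\left(x,t \right)} = x + 3 t + t x$ ($I{\left(x,t \right)} = \left(t x + 3 t\right) + x = \left(3 t + t x\right) + x = x + 3 t + t x$)
$y{\left(u \right)} = u^{2} + 2 u + u \left(u^{2} + 4 u\right)$ ($y{\left(u \right)} = \left(u + \left(\left(u^{2} + \left(u + 3 u + u u\right) u\right) + 0\right)\right) + u = \left(u + \left(\left(u^{2} + \left(u + 3 u + u^{2}\right) u\right) + 0\right)\right) + u = \left(u + \left(\left(u^{2} + \left(u^{2} + 4 u\right) u\right) + 0\right)\right) + u = \left(u + \left(\left(u^{2} + u \left(u^{2} + 4 u\right)\right) + 0\right)\right) + u = \left(u + \left(u^{2} + u \left(u^{2} + 4 u\right)\right)\right) + u = \left(u + u^{2} + u \left(u^{2} + 4 u\right)\right) + u = u^{2} + 2 u + u \left(u^{2} + 4 u\right)$)
$y{\left(-5 \right)} \left(37 + 22\right) = - 5 \left(2 + \left(-5\right)^{2} + 5 \left(-5\right)\right) \left(37 + 22\right) = - 5 \left(2 + 25 - 25\right) 59 = \left(-5\right) 2 \cdot 59 = \left(-10\right) 59 = -590$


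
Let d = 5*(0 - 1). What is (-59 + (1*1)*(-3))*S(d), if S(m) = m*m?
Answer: -1550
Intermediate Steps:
d = -5 (d = 5*(-1) = -5)
S(m) = m²
(-59 + (1*1)*(-3))*S(d) = (-59 + (1*1)*(-3))*(-5)² = (-59 + 1*(-3))*25 = (-59 - 3)*25 = -62*25 = -1550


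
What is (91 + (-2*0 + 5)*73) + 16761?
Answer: 17217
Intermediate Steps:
(91 + (-2*0 + 5)*73) + 16761 = (91 + (0 + 5)*73) + 16761 = (91 + 5*73) + 16761 = (91 + 365) + 16761 = 456 + 16761 = 17217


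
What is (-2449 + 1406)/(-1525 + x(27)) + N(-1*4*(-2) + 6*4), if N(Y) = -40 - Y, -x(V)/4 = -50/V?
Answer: -19611/275 ≈ -71.313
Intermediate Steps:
x(V) = 200/V (x(V) = -(-200)/V = 200/V)
(-2449 + 1406)/(-1525 + x(27)) + N(-1*4*(-2) + 6*4) = (-2449 + 1406)/(-1525 + 200/27) + (-40 - (-1*4*(-2) + 6*4)) = -1043/(-1525 + 200*(1/27)) + (-40 - (-4*(-2) + 24)) = -1043/(-1525 + 200/27) + (-40 - (8 + 24)) = -1043/(-40975/27) + (-40 - 1*32) = -1043*(-27/40975) + (-40 - 32) = 189/275 - 72 = -19611/275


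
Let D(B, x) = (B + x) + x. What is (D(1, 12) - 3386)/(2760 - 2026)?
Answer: -3361/734 ≈ -4.5790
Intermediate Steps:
D(B, x) = B + 2*x
(D(1, 12) - 3386)/(2760 - 2026) = ((1 + 2*12) - 3386)/(2760 - 2026) = ((1 + 24) - 3386)/734 = (25 - 3386)*(1/734) = -3361*1/734 = -3361/734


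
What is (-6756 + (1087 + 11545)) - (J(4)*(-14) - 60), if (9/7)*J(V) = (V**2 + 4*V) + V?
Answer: 6328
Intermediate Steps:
J(V) = 7*V**2/9 + 35*V/9 (J(V) = 7*((V**2 + 4*V) + V)/9 = 7*(V**2 + 5*V)/9 = 7*V**2/9 + 35*V/9)
(-6756 + (1087 + 11545)) - (J(4)*(-14) - 60) = (-6756 + (1087 + 11545)) - (((7/9)*4*(5 + 4))*(-14) - 60) = (-6756 + 12632) - (((7/9)*4*9)*(-14) - 60) = 5876 - (28*(-14) - 60) = 5876 - (-392 - 60) = 5876 - 1*(-452) = 5876 + 452 = 6328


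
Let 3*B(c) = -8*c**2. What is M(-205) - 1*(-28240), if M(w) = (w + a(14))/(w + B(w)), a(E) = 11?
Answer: 9511656182/336815 ≈ 28240.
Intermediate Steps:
B(c) = -8*c**2/3 (B(c) = (-8*c**2)/3 = -8*c**2/3)
M(w) = (11 + w)/(w - 8*w**2/3) (M(w) = (w + 11)/(w - 8*w**2/3) = (11 + w)/(w - 8*w**2/3))
M(-205) - 1*(-28240) = 3*(-11 - 1*(-205))/(-205*(-3 + 8*(-205))) - 1*(-28240) = 3*(-1/205)*(-11 + 205)/(-3 - 1640) + 28240 = 3*(-1/205)*194/(-1643) + 28240 = 3*(-1/205)*(-1/1643)*194 + 28240 = 582/336815 + 28240 = 9511656182/336815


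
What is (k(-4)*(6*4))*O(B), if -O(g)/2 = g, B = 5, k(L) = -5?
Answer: 1200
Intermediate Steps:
O(g) = -2*g
(k(-4)*(6*4))*O(B) = (-30*4)*(-2*5) = -5*24*(-10) = -120*(-10) = 1200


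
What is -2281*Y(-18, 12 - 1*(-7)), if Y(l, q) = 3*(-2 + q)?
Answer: -116331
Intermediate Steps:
Y(l, q) = -6 + 3*q
-2281*Y(-18, 12 - 1*(-7)) = -2281*(-6 + 3*(12 - 1*(-7))) = -2281*(-6 + 3*(12 + 7)) = -2281*(-6 + 3*19) = -2281*(-6 + 57) = -2281*51 = -116331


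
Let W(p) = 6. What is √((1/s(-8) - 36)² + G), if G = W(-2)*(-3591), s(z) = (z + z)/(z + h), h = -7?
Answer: 3*I*√577895/16 ≈ 142.54*I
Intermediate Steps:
s(z) = 2*z/(-7 + z) (s(z) = (z + z)/(z - 7) = (2*z)/(-7 + z) = 2*z/(-7 + z))
G = -21546 (G = 6*(-3591) = -21546)
√((1/s(-8) - 36)² + G) = √((1/(2*(-8)/(-7 - 8)) - 36)² - 21546) = √((1/(2*(-8)/(-15)) - 36)² - 21546) = √((1/(2*(-8)*(-1/15)) - 36)² - 21546) = √((1/(16/15) - 36)² - 21546) = √((15/16 - 36)² - 21546) = √((-561/16)² - 21546) = √(314721/256 - 21546) = √(-5201055/256) = 3*I*√577895/16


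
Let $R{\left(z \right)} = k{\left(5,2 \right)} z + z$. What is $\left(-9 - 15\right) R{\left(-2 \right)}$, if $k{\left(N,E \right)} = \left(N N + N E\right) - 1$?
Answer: $1680$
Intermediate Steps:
$k{\left(N,E \right)} = -1 + N^{2} + E N$ ($k{\left(N,E \right)} = \left(N^{2} + E N\right) - 1 = -1 + N^{2} + E N$)
$R{\left(z \right)} = 35 z$ ($R{\left(z \right)} = \left(-1 + 5^{2} + 2 \cdot 5\right) z + z = \left(-1 + 25 + 10\right) z + z = 34 z + z = 35 z$)
$\left(-9 - 15\right) R{\left(-2 \right)} = \left(-9 - 15\right) 35 \left(-2\right) = \left(-24\right) \left(-70\right) = 1680$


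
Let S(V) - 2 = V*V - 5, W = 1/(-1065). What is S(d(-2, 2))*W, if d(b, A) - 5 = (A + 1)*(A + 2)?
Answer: -286/1065 ≈ -0.26854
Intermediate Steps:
d(b, A) = 5 + (1 + A)*(2 + A) (d(b, A) = 5 + (A + 1)*(A + 2) = 5 + (1 + A)*(2 + A))
W = -1/1065 ≈ -0.00093897
S(V) = -3 + V**2 (S(V) = 2 + (V*V - 5) = 2 + (V**2 - 5) = 2 + (-5 + V**2) = -3 + V**2)
S(d(-2, 2))*W = (-3 + (7 + 2**2 + 3*2)**2)*(-1/1065) = (-3 + (7 + 4 + 6)**2)*(-1/1065) = (-3 + 17**2)*(-1/1065) = (-3 + 289)*(-1/1065) = 286*(-1/1065) = -286/1065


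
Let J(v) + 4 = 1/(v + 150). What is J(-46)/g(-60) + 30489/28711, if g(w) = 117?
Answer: 359075087/349355448 ≈ 1.0278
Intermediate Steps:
J(v) = -4 + 1/(150 + v) (J(v) = -4 + 1/(v + 150) = -4 + 1/(150 + v))
J(-46)/g(-60) + 30489/28711 = ((-599 - 4*(-46))/(150 - 46))/117 + 30489/28711 = ((-599 + 184)/104)*(1/117) + 30489*(1/28711) = ((1/104)*(-415))*(1/117) + 30489/28711 = -415/104*1/117 + 30489/28711 = -415/12168 + 30489/28711 = 359075087/349355448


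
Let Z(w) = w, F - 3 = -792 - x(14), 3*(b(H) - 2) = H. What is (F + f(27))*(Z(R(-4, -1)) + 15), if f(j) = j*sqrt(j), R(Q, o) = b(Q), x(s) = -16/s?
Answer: -259205/21 + 1269*sqrt(3) ≈ -10145.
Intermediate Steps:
b(H) = 2 + H/3
R(Q, o) = 2 + Q/3
f(j) = j**(3/2)
F = -5515/7 (F = 3 + (-792 - (-16)/14) = 3 + (-792 - 1*(-8/7)) = 3 + (-792 + 8/7) = 3 - 5536/7 = -5515/7 ≈ -787.86)
(F + f(27))*(Z(R(-4, -1)) + 15) = (-5515/7 + 27**(3/2))*((2 + (1/3)*(-4)) + 15) = (-5515/7 + 81*sqrt(3))*((2 - 4/3) + 15) = (-5515/7 + 81*sqrt(3))*(2/3 + 15) = (-5515/7 + 81*sqrt(3))*(47/3) = -259205/21 + 1269*sqrt(3)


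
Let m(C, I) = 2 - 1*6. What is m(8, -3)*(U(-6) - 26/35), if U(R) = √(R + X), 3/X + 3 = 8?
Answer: 104/35 - 12*I*√15/5 ≈ 2.9714 - 9.2952*I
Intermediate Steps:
X = ⅗ (X = 3/(-3 + 8) = 3/5 = 3*(⅕) = ⅗ ≈ 0.60000)
U(R) = √(⅗ + R) (U(R) = √(R + ⅗) = √(⅗ + R))
m(C, I) = -4 (m(C, I) = 2 - 6 = -4)
m(8, -3)*(U(-6) - 26/35) = -4*(√(15 + 25*(-6))/5 - 26/35) = -4*(√(15 - 150)/5 - 26*1/35) = -4*(√(-135)/5 - 26/35) = -4*((3*I*√15)/5 - 26/35) = -4*(3*I*√15/5 - 26/35) = -4*(-26/35 + 3*I*√15/5) = 104/35 - 12*I*√15/5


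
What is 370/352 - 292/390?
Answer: 10379/34320 ≈ 0.30242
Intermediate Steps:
370/352 - 292/390 = 370*(1/352) - 292*1/390 = 185/176 - 146/195 = 10379/34320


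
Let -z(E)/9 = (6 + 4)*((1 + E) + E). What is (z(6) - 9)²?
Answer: 1390041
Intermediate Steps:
z(E) = -90 - 180*E (z(E) = -9*(6 + 4)*((1 + E) + E) = -90*(1 + 2*E) = -9*(10 + 20*E) = -90 - 180*E)
(z(6) - 9)² = ((-90 - 180*6) - 9)² = ((-90 - 1080) - 9)² = (-1170 - 9)² = (-1179)² = 1390041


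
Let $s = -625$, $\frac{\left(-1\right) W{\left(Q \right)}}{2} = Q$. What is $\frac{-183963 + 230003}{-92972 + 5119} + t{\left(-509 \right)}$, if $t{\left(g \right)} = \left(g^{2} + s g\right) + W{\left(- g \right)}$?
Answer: $\frac{50619798324}{87853} \approx 5.7619 \cdot 10^{5}$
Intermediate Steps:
$W{\left(Q \right)} = - 2 Q$
$t{\left(g \right)} = g^{2} - 623 g$ ($t{\left(g \right)} = \left(g^{2} - 625 g\right) - 2 \left(- g\right) = \left(g^{2} - 625 g\right) + 2 g = g^{2} - 623 g$)
$\frac{-183963 + 230003}{-92972 + 5119} + t{\left(-509 \right)} = \frac{-183963 + 230003}{-92972 + 5119} - 509 \left(-623 - 509\right) = \frac{46040}{-87853} - -576188 = 46040 \left(- \frac{1}{87853}\right) + 576188 = - \frac{46040}{87853} + 576188 = \frac{50619798324}{87853}$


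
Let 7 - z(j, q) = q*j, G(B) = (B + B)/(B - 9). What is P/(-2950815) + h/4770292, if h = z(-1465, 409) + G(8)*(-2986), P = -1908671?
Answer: 2753500220213/3519062296995 ≈ 0.78245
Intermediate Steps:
G(B) = 2*B/(-9 + B) (G(B) = (2*B)/(-9 + B) = 2*B/(-9 + B))
z(j, q) = 7 - j*q (z(j, q) = 7 - q*j = 7 - j*q)
h = 646968 (h = (7 - 1*(-1465)*409) + (2*8/(-9 + 8))*(-2986) = (7 + 599185) + (2*8/(-1))*(-2986) = 599192 + (2*8*(-1))*(-2986) = 599192 - 16*(-2986) = 599192 + 47776 = 646968)
P/(-2950815) + h/4770292 = -1908671/(-2950815) + 646968/4770292 = -1908671*(-1/2950815) + 646968*(1/4770292) = 1908671/2950815 + 161742/1192573 = 2753500220213/3519062296995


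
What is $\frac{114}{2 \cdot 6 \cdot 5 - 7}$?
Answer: $\frac{114}{53} \approx 2.1509$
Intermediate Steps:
$\frac{114}{2 \cdot 6 \cdot 5 - 7} = \frac{114}{12 \cdot 5 - 7} = \frac{114}{60 - 7} = \frac{114}{53}$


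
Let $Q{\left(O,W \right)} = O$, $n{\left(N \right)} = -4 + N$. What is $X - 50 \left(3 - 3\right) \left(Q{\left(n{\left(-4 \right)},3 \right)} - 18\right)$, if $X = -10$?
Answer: $-10$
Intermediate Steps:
$X - 50 \left(3 - 3\right) \left(Q{\left(n{\left(-4 \right)},3 \right)} - 18\right) = -10 - 50 \left(3 - 3\right) \left(\left(-4 - 4\right) - 18\right) = -10 - 50 \cdot 0 \left(-8 - 18\right) = -10 - 50 \cdot 0 \left(-26\right) = -10 - 0 = -10 + 0 = -10$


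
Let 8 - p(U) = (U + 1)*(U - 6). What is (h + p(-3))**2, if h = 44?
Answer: 1156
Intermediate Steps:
p(U) = 8 - (1 + U)*(-6 + U) (p(U) = 8 - (U + 1)*(U - 6) = 8 - (1 + U)*(-6 + U))
(h + p(-3))**2 = (44 + (14 - 1*(-3)**2 + 5*(-3)))**2 = (44 + (14 - 1*9 - 15))**2 = (44 + (14 - 9 - 15))**2 = (44 - 10)**2 = 34**2 = 1156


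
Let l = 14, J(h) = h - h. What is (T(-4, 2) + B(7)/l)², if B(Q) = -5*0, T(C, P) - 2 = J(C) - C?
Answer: 36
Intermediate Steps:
J(h) = 0
T(C, P) = 2 - C (T(C, P) = 2 + (0 - C) = 2 - C)
B(Q) = 0
(T(-4, 2) + B(7)/l)² = ((2 - 1*(-4)) + 0/14)² = ((2 + 4) + 0*(1/14))² = (6 + 0)² = 6² = 36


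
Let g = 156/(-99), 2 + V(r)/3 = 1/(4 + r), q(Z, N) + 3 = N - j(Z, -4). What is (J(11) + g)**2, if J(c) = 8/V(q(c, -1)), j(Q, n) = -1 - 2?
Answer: 274576/27225 ≈ 10.085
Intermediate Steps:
j(Q, n) = -3
q(Z, N) = N (q(Z, N) = -3 + (N - 1*(-3)) = -3 + (N + 3) = -3 + (3 + N) = N)
V(r) = -6 + 3/(4 + r)
J(c) = -8/5 (J(c) = 8/((3*(-7 - 2*(-1))/(4 - 1))) = 8/((3*(-7 + 2)/3)) = 8/((3*(1/3)*(-5))) = 8/(-5) = 8*(-1/5) = -8/5)
g = -52/33 (g = 156*(-1/99) = -52/33 ≈ -1.5758)
(J(11) + g)**2 = (-8/5 - 52/33)**2 = (-524/165)**2 = 274576/27225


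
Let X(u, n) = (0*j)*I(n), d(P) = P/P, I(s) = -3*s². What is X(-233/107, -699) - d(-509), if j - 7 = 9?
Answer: -1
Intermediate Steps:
j = 16 (j = 7 + 9 = 16)
d(P) = 1
X(u, n) = 0 (X(u, n) = (0*16)*(-3*n²) = 0*(-3*n²) = 0)
X(-233/107, -699) - d(-509) = 0 - 1*1 = 0 - 1 = -1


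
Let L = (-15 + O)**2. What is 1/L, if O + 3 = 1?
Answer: 1/289 ≈ 0.0034602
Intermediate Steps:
O = -2 (O = -3 + 1 = -2)
L = 289 (L = (-15 - 2)**2 = (-17)**2 = 289)
1/L = 1/289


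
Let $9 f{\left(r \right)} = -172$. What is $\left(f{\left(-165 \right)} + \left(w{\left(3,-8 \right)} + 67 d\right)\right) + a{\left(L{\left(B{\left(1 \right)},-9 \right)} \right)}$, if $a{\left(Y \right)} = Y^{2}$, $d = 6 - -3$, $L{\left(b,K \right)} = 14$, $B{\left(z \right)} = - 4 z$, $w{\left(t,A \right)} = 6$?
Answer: $\frac{7073}{9} \approx 785.89$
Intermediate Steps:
$f{\left(r \right)} = - \frac{172}{9}$ ($f{\left(r \right)} = \frac{1}{9} \left(-172\right) = - \frac{172}{9}$)
$d = 9$ ($d = 6 + 3 = 9$)
$\left(f{\left(-165 \right)} + \left(w{\left(3,-8 \right)} + 67 d\right)\right) + a{\left(L{\left(B{\left(1 \right)},-9 \right)} \right)} = \left(- \frac{172}{9} + \left(6 + 67 \cdot 9\right)\right) + 14^{2} = \left(- \frac{172}{9} + \left(6 + 603\right)\right) + 196 = \left(- \frac{172}{9} + 609\right) + 196 = \frac{5309}{9} + 196 = \frac{7073}{9}$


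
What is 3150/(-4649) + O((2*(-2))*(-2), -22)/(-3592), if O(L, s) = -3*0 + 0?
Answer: -3150/4649 ≈ -0.67756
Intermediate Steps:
O(L, s) = 0 (O(L, s) = 0 + 0 = 0)
3150/(-4649) + O((2*(-2))*(-2), -22)/(-3592) = 3150/(-4649) + 0/(-3592) = 3150*(-1/4649) + 0*(-1/3592) = -3150/4649 + 0 = -3150/4649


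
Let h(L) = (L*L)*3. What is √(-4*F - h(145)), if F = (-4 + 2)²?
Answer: I*√63091 ≈ 251.18*I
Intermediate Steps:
h(L) = 3*L² (h(L) = L²*3 = 3*L²)
F = 4 (F = (-2)² = 4)
√(-4*F - h(145)) = √(-4*4 - 3*145²) = √(-16 - 3*21025) = √(-16 - 1*63075) = √(-16 - 63075) = √(-63091) = I*√63091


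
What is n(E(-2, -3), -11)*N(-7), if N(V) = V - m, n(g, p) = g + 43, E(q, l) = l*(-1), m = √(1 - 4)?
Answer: -322 - 46*I*√3 ≈ -322.0 - 79.674*I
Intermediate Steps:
m = I*√3 (m = √(-3) = I*√3 ≈ 1.732*I)
E(q, l) = -l
n(g, p) = 43 + g
N(V) = V - I*√3
n(E(-2, -3), -11)*N(-7) = (43 - 1*(-3))*(-7 - I*√3) = (43 + 3)*(-7 - I*√3) = 46*(-7 - I*√3) = -322 - 46*I*√3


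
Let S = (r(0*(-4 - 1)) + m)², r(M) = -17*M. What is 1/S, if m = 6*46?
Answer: 1/76176 ≈ 1.3127e-5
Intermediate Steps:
m = 276
S = 76176 (S = (-0*(-4 - 1) + 276)² = (-0*(-5) + 276)² = (-17*0 + 276)² = (0 + 276)² = 276² = 76176)
1/S = 1/76176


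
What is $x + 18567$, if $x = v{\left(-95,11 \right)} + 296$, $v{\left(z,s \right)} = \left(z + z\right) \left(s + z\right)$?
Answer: $34823$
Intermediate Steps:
$v{\left(z,s \right)} = 2 z \left(s + z\right)$
$x = 16256$ ($x = 2 \left(-95\right) \left(11 - 95\right) + 296 = 2 \left(-95\right) \left(-84\right) + 296 = 15960 + 296 = 16256$)
$x + 18567 = 16256 + 18567 = 34823$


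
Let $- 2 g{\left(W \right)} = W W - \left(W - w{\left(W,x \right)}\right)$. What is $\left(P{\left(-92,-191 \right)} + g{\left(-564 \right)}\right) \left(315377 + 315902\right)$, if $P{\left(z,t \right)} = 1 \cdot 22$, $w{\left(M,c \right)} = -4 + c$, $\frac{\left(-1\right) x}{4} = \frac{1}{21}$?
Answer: $- \frac{2111895917296}{21} \approx -1.0057 \cdot 10^{11}$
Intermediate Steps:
$x = - \frac{4}{21} \approx -0.19048$
$P{\left(z,t \right)} = 22$
$g{\left(W \right)} = \frac{44}{21} + \frac{W}{2} - \frac{W^{2}}{2}$ ($g{\left(W \right)} = - \frac{W W - \left(\frac{88}{21} + W\right)}{2} = - \frac{W^{2} - \left(\frac{88}{21} + W\right)}{2} = - \frac{- \frac{88}{21} + W^{2} - W}{2} = \frac{44}{21} + \frac{W}{2} - \frac{W^{2}}{2}$)
$\left(P{\left(-92,-191 \right)} + g{\left(-564 \right)}\right) \left(315377 + 315902\right) = \left(22 + \left(\frac{44}{21} + \frac{1}{2} \left(-564\right) - \frac{\left(-564\right)^{2}}{2}\right)\right) \left(315377 + 315902\right) = \left(22 - \frac{3345886}{21}\right) 631279 = \left(- \frac{3345424}{21}\right) 631279 = - \frac{2111895917296}{21}$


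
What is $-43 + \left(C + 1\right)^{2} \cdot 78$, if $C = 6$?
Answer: $3779$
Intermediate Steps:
$-43 + \left(C + 1\right)^{2} \cdot 78 = -43 + \left(6 + 1\right)^{2} \cdot 78 = -43 + 7^{2} \cdot 78 = -43 + 49 \cdot 78 = -43 + 3822 = 3779$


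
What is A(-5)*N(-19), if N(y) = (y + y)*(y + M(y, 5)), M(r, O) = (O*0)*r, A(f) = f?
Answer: -3610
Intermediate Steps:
M(r, O) = 0 (M(r, O) = 0*r = 0)
N(y) = 2*y² (N(y) = (y + y)*(y + 0) = (2*y)*y = 2*y²)
A(-5)*N(-19) = -10*(-19)² = -10*361 = -5*722 = -3610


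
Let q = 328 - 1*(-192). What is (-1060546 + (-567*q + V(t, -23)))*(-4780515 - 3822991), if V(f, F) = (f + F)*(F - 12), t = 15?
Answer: 11658662601636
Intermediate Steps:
q = 520 (q = 328 + 192 = 520)
V(f, F) = (-12 + F)*(F + f) (V(f, F) = (F + f)*(-12 + F) = (-12 + F)*(F + f))
(-1060546 + (-567*q + V(t, -23)))*(-4780515 - 3822991) = (-1060546 + (-567*520 + ((-23)² - 12*(-23) - 12*15 - 23*15)))*(-4780515 - 3822991) = (-1060546 + (-294840 + (529 + 276 - 180 - 345)))*(-8603506) = (-1060546 + (-294840 + 280))*(-8603506) = (-1060546 - 294560)*(-8603506) = -1355106*(-8603506) = 11658662601636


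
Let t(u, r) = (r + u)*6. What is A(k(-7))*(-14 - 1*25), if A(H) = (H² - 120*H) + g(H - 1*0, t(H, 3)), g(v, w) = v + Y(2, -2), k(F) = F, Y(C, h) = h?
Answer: -34320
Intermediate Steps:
t(u, r) = 6*r + 6*u
g(v, w) = -2 + v (g(v, w) = v - 2 = -2 + v)
A(H) = -2 + H² - 119*H (A(H) = (H² - 120*H) + (-2 + (H - 1*0)) = (H² - 120*H) + (-2 + (H + 0)) = (H² - 120*H) + (-2 + H) = -2 + H² - 119*H)
A(k(-7))*(-14 - 1*25) = (-2 + (-7)² - 119*(-7))*(-14 - 1*25) = (-2 + 49 + 833)*(-14 - 25) = 880*(-39) = -34320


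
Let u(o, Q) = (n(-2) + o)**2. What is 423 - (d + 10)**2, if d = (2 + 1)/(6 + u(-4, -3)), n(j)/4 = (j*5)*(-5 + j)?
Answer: 208287733347/644855236 ≈ 323.00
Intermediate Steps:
n(j) = 20*j*(-5 + j) (n(j) = 4*((j*5)*(-5 + j)) = 4*((5*j)*(-5 + j)) = 4*(5*j*(-5 + j)) = 20*j*(-5 + j))
u(o, Q) = (280 + o)**2 (u(o, Q) = (20*(-2)*(-5 - 2) + o)**2 = (20*(-2)*(-7) + o)**2 = (280 + o)**2)
d = 1/25394 (d = (2 + 1)/(6 + (280 - 4)**2) = 3/(6 + 276**2) = 3/(6 + 76176) = 3/76182 = 3*(1/76182) = 1/25394 ≈ 3.9379e-5)
423 - (d + 10)**2 = 423 - (1/25394 + 10)**2 = 423 - (253941/25394)**2 = 423 - 1*64486031481/644855236 = 423 - 64486031481/644855236 = 208287733347/644855236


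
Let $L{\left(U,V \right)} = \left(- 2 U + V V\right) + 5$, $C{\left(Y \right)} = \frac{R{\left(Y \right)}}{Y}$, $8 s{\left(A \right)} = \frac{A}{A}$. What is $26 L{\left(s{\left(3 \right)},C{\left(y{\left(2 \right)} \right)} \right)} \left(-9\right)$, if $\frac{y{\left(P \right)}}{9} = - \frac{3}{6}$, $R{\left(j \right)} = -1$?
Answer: $- \frac{20215}{18} \approx -1123.1$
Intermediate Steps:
$s{\left(A \right)} = \frac{1}{8}$ ($s{\left(A \right)} = \frac{A \frac{1}{A}}{8} = \frac{1}{8} \cdot 1 = \frac{1}{8}$)
$y{\left(P \right)} = - \frac{9}{2}$ ($y{\left(P \right)} = 9 \left(- \frac{3}{6}\right) = 9 \left(\left(-3\right) \frac{1}{6}\right) = 9 \left(- \frac{1}{2}\right) = - \frac{9}{2}$)
$C{\left(Y \right)} = - \frac{1}{Y}$
$L{\left(U,V \right)} = 5 + V^{2} - 2 U$ ($L{\left(U,V \right)} = \left(- 2 U + V^{2}\right) + 5 = \left(V^{2} - 2 U\right) + 5 = 5 + V^{2} - 2 U$)
$26 L{\left(s{\left(3 \right)},C{\left(y{\left(2 \right)} \right)} \right)} \left(-9\right) = 26 \left(5 + \left(- \frac{1}{- \frac{9}{2}}\right)^{2} - \frac{1}{4}\right) \left(-9\right) = 26 \left(5 + \left(\left(-1\right) \left(- \frac{2}{9}\right)\right)^{2} - \frac{1}{4}\right) \left(-9\right) = 26 \left(5 + \left(\frac{2}{9}\right)^{2} - \frac{1}{4}\right) \left(-9\right) = 26 \left(5 + \frac{4}{81} - \frac{1}{4}\right) \left(-9\right) = 26 \cdot \frac{1555}{324} \left(-9\right) = \frac{20215}{162} \left(-9\right) = - \frac{20215}{18}$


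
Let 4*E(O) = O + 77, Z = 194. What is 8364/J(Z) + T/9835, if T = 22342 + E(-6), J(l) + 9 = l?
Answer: 1974777/41588 ≈ 47.484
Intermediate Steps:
E(O) = 77/4 + O/4 (E(O) = (O + 77)/4 = (77 + O)/4 = 77/4 + O/4)
J(l) = -9 + l
T = 89439/4 (T = 22342 + (77/4 + (¼)*(-6)) = 22342 + (77/4 - 3/2) = 22342 + 71/4 = 89439/4 ≈ 22360.)
8364/J(Z) + T/9835 = 8364/(-9 + 194) + (89439/4)/9835 = 8364/185 + (89439/4)*(1/9835) = 8364*(1/185) + 12777/5620 = 8364/185 + 12777/5620 = 1974777/41588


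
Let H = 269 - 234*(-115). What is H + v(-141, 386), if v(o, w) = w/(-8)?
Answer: 108523/4 ≈ 27131.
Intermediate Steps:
v(o, w) = -w/8 (v(o, w) = w*(-⅛) = -w/8)
H = 27179 (H = 269 + 26910 = 27179)
H + v(-141, 386) = 27179 - ⅛*386 = 27179 - 193/4 = 108523/4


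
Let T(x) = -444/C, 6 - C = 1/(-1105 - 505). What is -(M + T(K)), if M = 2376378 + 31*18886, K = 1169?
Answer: -28613660044/9661 ≈ -2.9618e+6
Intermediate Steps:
C = 9661/1610 (C = 6 - 1/(-1105 - 505) = 6 - 1/(-1610) = 6 - 1*(-1/1610) = 6 + 1/1610 = 9661/1610 ≈ 6.0006)
M = 2961844 (M = 2376378 + 585466 = 2961844)
T(x) = -714840/9661 (T(x) = -444/9661/1610 = -444*1610/9661 = -714840/9661)
-(M + T(K)) = -(2961844 - 714840/9661) = -1*28613660044/9661 = -28613660044/9661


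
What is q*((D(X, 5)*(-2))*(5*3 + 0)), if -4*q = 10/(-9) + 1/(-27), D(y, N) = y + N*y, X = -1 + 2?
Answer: -155/3 ≈ -51.667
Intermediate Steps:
X = 1
q = 31/108 (q = -(10/(-9) + 1/(-27))/4 = -(10*(-⅑) + 1*(-1/27))/4 = -(-10/9 - 1/27)/4 = -¼*(-31/27) = 31/108 ≈ 0.28704)
q*((D(X, 5)*(-2))*(5*3 + 0)) = 31*(((1*(1 + 5))*(-2))*(5*3 + 0))/108 = 31*(((1*6)*(-2))*(15 + 0))/108 = 31*((6*(-2))*15)/108 = 31*(-12*15)/108 = (31/108)*(-180) = -155/3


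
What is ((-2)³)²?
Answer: 64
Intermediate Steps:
((-2)³)² = (-8)² = 64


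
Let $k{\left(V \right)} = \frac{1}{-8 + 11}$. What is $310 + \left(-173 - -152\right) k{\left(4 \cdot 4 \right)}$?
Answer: $303$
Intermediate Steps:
$k{\left(V \right)} = \frac{1}{3}$
$310 + \left(-173 - -152\right) k{\left(4 \cdot 4 \right)} = 310 + \left(-173 - -152\right) \frac{1}{3} = 310 + \left(-173 + 152\right) \frac{1}{3} = 310 - 7 = 303$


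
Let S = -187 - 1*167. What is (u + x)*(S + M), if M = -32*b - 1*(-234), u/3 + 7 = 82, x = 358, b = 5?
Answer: -163240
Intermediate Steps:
u = 225 (u = -21 + 3*82 = -21 + 246 = 225)
S = -354 (S = -187 - 167 = -354)
M = 74 (M = -32*5 - 1*(-234) = -160 + 234 = 74)
(u + x)*(S + M) = (225 + 358)*(-354 + 74) = 583*(-280) = -163240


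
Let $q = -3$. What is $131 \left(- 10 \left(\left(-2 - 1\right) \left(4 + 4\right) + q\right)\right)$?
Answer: $35370$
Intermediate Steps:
$131 \left(- 10 \left(\left(-2 - 1\right) \left(4 + 4\right) + q\right)\right) = 131 \left(- 10 \left(\left(-2 - 1\right) \left(4 + 4\right) - 3\right)\right) = 131 \left(- 10 \left(\left(-3\right) 8 - 3\right)\right) = 131 \left(- 10 \left(-24 - 3\right)\right) = 131 \left(\left(-10\right) \left(-27\right)\right) = 131 \cdot 270 = 35370$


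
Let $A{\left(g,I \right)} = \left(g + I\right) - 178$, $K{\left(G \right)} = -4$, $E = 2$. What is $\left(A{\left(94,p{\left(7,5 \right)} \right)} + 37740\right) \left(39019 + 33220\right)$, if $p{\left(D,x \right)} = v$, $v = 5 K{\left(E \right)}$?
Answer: $2718787004$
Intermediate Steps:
$v = -20$ ($v = 5 \left(-4\right) = -20$)
$p{\left(D,x \right)} = -20$
$A{\left(g,I \right)} = -178 + I + g$ ($A{\left(g,I \right)} = \left(I + g\right) - 178 = -178 + I + g$)
$\left(A{\left(94,p{\left(7,5 \right)} \right)} + 37740\right) \left(39019 + 33220\right) = \left(\left(-178 - 20 + 94\right) + 37740\right) \left(39019 + 33220\right) = \left(-104 + 37740\right) 72239 = 37636 \cdot 72239 = 2718787004$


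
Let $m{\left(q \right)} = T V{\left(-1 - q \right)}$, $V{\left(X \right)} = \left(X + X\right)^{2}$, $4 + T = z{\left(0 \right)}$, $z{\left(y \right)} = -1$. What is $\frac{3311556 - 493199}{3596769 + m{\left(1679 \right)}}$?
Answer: $- \frac{2818357}{52851231} \approx -0.053326$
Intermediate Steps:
$T = -5$ ($T = -4 - 1 = -5$)
$V{\left(X \right)} = 4 X^{2}$ ($V{\left(X \right)} = \left(2 X\right)^{2} = 4 X^{2}$)
$m{\left(q \right)} = - 20 \left(-1 - q\right)^{2}$ ($m{\left(q \right)} = - 5 \cdot 4 \left(-1 - q\right)^{2} = - 20 \left(-1 - q\right)^{2}$)
$\frac{3311556 - 493199}{3596769 + m{\left(1679 \right)}} = \frac{3311556 - 493199}{3596769 - 20 \left(1 + 1679\right)^{2}} = \frac{2818357}{3596769 - 20 \cdot 1680^{2}} = \frac{2818357}{3596769 - 56448000} = \frac{2818357}{-52851231} = 2818357 \left(- \frac{1}{52851231}\right) = - \frac{2818357}{52851231}$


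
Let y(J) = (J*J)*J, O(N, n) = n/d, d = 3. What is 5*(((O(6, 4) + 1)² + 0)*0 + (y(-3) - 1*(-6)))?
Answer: -105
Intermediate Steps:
O(N, n) = n/3
y(J) = J³ (y(J) = J²*J = J³)
5*(((O(6, 4) + 1)² + 0)*0 + (y(-3) - 1*(-6))) = 5*((((⅓)*4 + 1)² + 0)*0 + ((-3)³ - 1*(-6))) = 5*(((4/3 + 1)² + 0)*0 + (-27 + 6)) = 5*(((7/3)² + 0)*0 - 21) = 5*((49/9 + 0)*0 - 21) = 5*((49/9)*0 - 21) = 5*(0 - 21) = 5*(-21) = -105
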